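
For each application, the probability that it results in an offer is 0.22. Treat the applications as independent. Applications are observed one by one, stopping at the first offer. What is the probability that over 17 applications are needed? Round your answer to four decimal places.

Y = number of applications to the first success; geometric, p = 0.22.
P(Y > 17) = P(first 17 all fail) = (1−p)^17 = 0.014642

0.0146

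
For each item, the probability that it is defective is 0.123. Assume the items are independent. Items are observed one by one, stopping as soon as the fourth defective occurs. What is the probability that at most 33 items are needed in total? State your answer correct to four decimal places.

0.5914

Finishing within 33 items ⇔ at least 4 successes in the first 33. With X ~ Binomial(33, 0.123), P(Y ≤ 33) = 1 − P(X ≤ 3).
  k=0: C(33,0)·0.123^0·0.877^33 = 0.013152
  k=1: C(33,1)·0.123^1·0.877^32 = 0.060870
  k=2: C(33,2)·0.123^2·0.877^31 = 0.136594
  k=3: C(33,3)·0.123^3·0.877^30 = 0.197960
1 − 0.408576 = 0.591424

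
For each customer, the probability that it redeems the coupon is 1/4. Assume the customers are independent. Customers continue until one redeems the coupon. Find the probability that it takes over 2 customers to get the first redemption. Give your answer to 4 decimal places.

Y = number of customers to the first success; geometric, p = 0.25.
P(Y > 2) = P(first 2 all fail) = (1−p)^2 = 0.562500

0.5625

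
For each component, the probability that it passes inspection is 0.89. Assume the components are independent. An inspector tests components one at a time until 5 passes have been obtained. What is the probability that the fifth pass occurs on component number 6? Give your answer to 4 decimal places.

0.3071

Y = trial on which the fifth success occurs; negative binomial, r=5, p=0.89.
P(Y=6) = C(5,4) · p^5 · (1−p)^1
= 5 · 0.55841 · 0.11 = 0.307123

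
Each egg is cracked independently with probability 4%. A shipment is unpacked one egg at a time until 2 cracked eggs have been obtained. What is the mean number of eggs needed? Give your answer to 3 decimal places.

50.000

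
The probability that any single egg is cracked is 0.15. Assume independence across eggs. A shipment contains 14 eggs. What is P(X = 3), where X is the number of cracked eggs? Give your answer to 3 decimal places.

0.206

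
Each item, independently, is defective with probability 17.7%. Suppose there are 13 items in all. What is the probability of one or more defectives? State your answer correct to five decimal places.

0.92053

P(at least one) = 1 − P(none) = 1 − (1 − 0.177)^13
= 1 − 0.0794690 = 0.9205310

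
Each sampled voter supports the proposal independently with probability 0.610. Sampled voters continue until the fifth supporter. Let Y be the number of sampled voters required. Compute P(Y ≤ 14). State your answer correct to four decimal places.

0.9856

Finishing within 14 sampled voters ⇔ at least 5 successes in the first 14. With X ~ Binomial(14, 0.61), P(Y ≤ 14) = 1 − P(X ≤ 4).
  k=0: C(14,0)·0.61^0·0.39^14 = 0.000002
  k=1: C(14,1)·0.61^1·0.39^13 = 0.000041
  k=2: C(14,2)·0.61^2·0.39^12 = 0.000419
  k=3: C(14,3)·0.61^3·0.39^11 = 0.002623
  k=4: C(14,4)·0.61^4·0.39^10 = 0.011282
1 − 0.014368 = 0.985632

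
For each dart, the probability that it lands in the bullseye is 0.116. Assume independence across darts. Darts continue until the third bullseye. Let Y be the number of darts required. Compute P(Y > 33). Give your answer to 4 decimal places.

0.2466

Needing more than 33 darts ⇔ fewer than 3 successes in the first 33. With X ~ Binomial(33, 0.116), P(Y > 33) = P(X ≤ 2).
  k=0: C(33,0)·0.116^0·0.884^33 = 0.017097
  k=1: C(33,1)·0.116^1·0.884^32 = 0.074036
  k=2: C(33,2)·0.116^2·0.884^31 = 0.155443
P(X ≤ 2) = 0.246576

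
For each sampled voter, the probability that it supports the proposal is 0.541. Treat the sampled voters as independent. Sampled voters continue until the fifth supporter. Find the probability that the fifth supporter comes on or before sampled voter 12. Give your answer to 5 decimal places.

Finishing within 12 sampled voters ⇔ at least 5 successes in the first 12. With X ~ Binomial(12, 0.541), P(Y ≤ 12) = 1 − P(X ≤ 4).
  k=0: C(12,0)·0.541^0·0.459^12 = 0.0000874
  k=1: C(12,1)·0.541^1·0.459^11 = 0.0012369
  k=2: C(12,2)·0.541^2·0.459^10 = 0.0080180
  k=3: C(12,3)·0.541^3·0.459^9 = 0.0315013
  k=4: C(12,4)·0.541^4·0.459^8 = 0.0835402
1 − 0.1243838 = 0.8756162

0.87562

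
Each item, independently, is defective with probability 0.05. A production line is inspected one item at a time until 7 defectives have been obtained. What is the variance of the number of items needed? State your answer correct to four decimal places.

Y = total items until the seventh success; negative binomial with r=7, p=0.05.
Var(Y) = r(1−p)/p² = 7·0.95 / 0.05² = 2660.000000

2660.0000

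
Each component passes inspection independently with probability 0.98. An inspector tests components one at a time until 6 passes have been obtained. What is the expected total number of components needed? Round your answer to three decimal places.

6.122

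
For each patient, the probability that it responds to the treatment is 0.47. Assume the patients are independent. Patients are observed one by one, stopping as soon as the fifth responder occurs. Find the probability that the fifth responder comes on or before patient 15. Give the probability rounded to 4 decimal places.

0.9080

Finishing within 15 patients ⇔ at least 5 successes in the first 15. With X ~ Binomial(15, 0.47), P(Y ≤ 15) = 1 − P(X ≤ 4).
  k=0: C(15,0)·0.47^0·0.53^15 = 0.000073
  k=1: C(15,1)·0.47^1·0.53^14 = 0.000973
  k=2: C(15,2)·0.47^2·0.53^13 = 0.006039
  k=3: C(15,3)·0.47^3·0.53^12 = 0.023207
  k=4: C(15,4)·0.47^4·0.53^11 = 0.061739
1 − 0.092031 = 0.907969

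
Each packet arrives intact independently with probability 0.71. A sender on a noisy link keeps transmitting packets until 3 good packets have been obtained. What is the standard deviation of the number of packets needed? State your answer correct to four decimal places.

1.3137

Y = total packets until the third success; negative binomial with r=3, p=0.71.
SD(Y) = √[r(1−p)/p²] = √(1.725848) = 1.313715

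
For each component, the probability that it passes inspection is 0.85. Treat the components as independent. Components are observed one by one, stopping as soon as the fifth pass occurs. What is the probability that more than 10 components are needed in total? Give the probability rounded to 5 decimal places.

0.00138

Needing more than 10 components ⇔ fewer than 5 successes in the first 10. With X ~ Binomial(10, 0.85), P(Y > 10) = P(X ≤ 4).
  k=0: C(10,0)·0.85^0·0.15^10 = 0.0000000
  k=1: C(10,1)·0.85^1·0.15^9 = 0.0000003
  k=2: C(10,2)·0.85^2·0.15^8 = 0.0000083
  k=3: C(10,3)·0.85^3·0.15^7 = 0.0001259
  k=4: C(10,4)·0.85^4·0.15^6 = 0.0012487
P(X ≤ 4) = 0.0013832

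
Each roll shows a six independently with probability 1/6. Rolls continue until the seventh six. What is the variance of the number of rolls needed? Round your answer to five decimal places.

Y = total rolls until the seventh success; negative binomial with r=7, p=0.166667.
Var(Y) = r(1−p)/p² = 7·0.833333 / 0.166667² = 210.0000000

210.00000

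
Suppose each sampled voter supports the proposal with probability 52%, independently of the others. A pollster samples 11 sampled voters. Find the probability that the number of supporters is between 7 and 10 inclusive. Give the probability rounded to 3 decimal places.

X ~ Binomial(11, 0.52); P(7 ≤ X ≤ 10) = Σ C(11,k) p^k (1−p)^(11−k) over k:
  k=7: C(11,7)·0.52^7·0.48^4 = 0.18010
  k=8: C(11,8)·0.52^8·0.48^3 = 0.09755
  k=9: C(11,9)·0.52^9·0.48^2 = 0.03523
  k=10: C(11,10)·0.52^10·0.48^1 = 0.00763
Total = 0.32051

0.321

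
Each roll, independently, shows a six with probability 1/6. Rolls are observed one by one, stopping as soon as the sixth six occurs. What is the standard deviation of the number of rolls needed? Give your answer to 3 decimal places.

Y = total rolls until the sixth success; negative binomial with r=6, p=0.166667.
SD(Y) = √[r(1−p)/p²] = √(180.00000) = 13.41641

13.416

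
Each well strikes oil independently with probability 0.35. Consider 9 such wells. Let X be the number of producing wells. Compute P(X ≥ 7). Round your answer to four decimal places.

0.0112

X ~ Binomial(9, 0.35); P(X ≥ 7) = Σ C(9,k) p^k (1−p)^(9−k) over k:
  k=7: C(9,7)·0.35^7·0.65^2 = 0.009786
  k=8: C(9,8)·0.35^8·0.65^1 = 0.001317
  k=9: C(9,9)·0.35^9·0.65^0 = 0.000079
Total = 0.011182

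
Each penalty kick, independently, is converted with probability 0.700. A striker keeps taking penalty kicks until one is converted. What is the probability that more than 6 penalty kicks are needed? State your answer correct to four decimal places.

0.0007

Y = number of penalty kicks to the first success; geometric, p = 0.70.
P(Y > 6) = P(first 6 all fail) = (1−p)^6 = 0.000729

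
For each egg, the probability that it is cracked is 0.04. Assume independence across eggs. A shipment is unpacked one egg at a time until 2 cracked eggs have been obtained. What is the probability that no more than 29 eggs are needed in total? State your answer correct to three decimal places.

0.324

Finishing within 29 eggs ⇔ at least 2 successes in the first 29. With X ~ Binomial(29, 0.04), P(Y ≤ 29) = 1 − P(X ≤ 1).
  k=0: C(29,0)·0.04^0·0.96^29 = 0.30610
  k=1: C(29,1)·0.04^1·0.96^28 = 0.36987
1 − 0.67597 = 0.32403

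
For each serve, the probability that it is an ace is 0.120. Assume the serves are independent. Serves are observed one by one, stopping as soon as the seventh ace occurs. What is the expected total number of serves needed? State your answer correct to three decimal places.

58.333

Y = total serves until the seventh success; negative binomial with r=7, p=0.12.
E[Y] = r / p = 7 / 0.12 = 58.33333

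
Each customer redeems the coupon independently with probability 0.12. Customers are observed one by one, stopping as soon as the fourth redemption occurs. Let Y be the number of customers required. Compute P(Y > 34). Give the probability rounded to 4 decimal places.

Needing more than 34 customers ⇔ fewer than 4 successes in the first 34. With X ~ Binomial(34, 0.12), P(Y > 34) = P(X ≤ 3).
  k=0: C(34,0)·0.12^0·0.88^34 = 0.012954
  k=1: C(34,1)·0.12^1·0.88^33 = 0.060060
  k=2: C(34,2)·0.12^2·0.88^32 = 0.135136
  k=3: C(34,3)·0.12^3·0.88^31 = 0.196561
P(X ≤ 3) = 0.404712

0.4047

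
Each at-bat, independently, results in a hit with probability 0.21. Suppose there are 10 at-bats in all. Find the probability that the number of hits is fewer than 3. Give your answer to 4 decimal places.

X ~ Binomial(10, 0.21); P(X ≤ 2) = Σ C(10,k) p^k (1−p)^(10−k) over k:
  k=0: C(10,0)·0.21^0·0.79^10 = 0.094683
  k=1: C(10,1)·0.21^1·0.79^9 = 0.251688
  k=2: C(10,2)·0.21^2·0.79^8 = 0.301070
Total = 0.647441

0.6474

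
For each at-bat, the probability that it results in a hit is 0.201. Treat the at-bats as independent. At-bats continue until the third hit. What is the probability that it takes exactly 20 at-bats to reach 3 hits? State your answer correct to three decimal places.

Y = trial on which the third success occurs; negative binomial, r=3, p=0.201.
P(Y=20) = C(19,2) · p^3 · (1−p)^17
= 171 · 0.0081206 · 0.022044 = 0.03061

0.031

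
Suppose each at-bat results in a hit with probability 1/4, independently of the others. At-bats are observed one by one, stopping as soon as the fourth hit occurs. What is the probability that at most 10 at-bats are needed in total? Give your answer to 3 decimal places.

Finishing within 10 at-bats ⇔ at least 4 successes in the first 10. With X ~ Binomial(10, 0.25), P(Y ≤ 10) = 1 − P(X ≤ 3).
  k=0: C(10,0)·0.25^0·0.75^10 = 0.05631
  k=1: C(10,1)·0.25^1·0.75^9 = 0.18771
  k=2: C(10,2)·0.25^2·0.75^8 = 0.28157
  k=3: C(10,3)·0.25^3·0.75^7 = 0.25028
1 − 0.77588 = 0.22412

0.224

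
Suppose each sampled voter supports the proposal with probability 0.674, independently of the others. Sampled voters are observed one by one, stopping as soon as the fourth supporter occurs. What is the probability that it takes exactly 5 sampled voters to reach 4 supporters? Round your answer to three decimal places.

0.269

Y = trial on which the fourth success occurs; negative binomial, r=4, p=0.674.
P(Y=5) = C(4,3) · p^4 · (1−p)^1
= 4 · 0.20637 · 0.326 = 0.26910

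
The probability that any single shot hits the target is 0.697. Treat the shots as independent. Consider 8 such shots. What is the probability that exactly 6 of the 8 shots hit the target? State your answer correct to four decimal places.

X ~ Binomial(n=8, p=0.697).
P(X=6) = C(8,6) · p^6 · (1−p)^2
= 28 · 0.11466 · 0.091809 = 0.294741

0.2947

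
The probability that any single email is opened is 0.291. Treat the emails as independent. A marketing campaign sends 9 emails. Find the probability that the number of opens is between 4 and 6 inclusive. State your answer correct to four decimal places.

0.2465

X ~ Binomial(9, 0.291); P(4 ≤ X ≤ 6) = Σ C(9,k) p^k (1−p)^(9−k) over k:
  k=4: C(9,4)·0.291^4·0.709^5 = 0.161873
  k=5: C(9,5)·0.291^5·0.709^4 = 0.066439
  k=6: C(9,6)·0.291^6·0.709^3 = 0.018179
Total = 0.246491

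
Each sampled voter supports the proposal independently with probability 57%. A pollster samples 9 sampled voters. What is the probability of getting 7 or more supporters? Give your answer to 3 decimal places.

X ~ Binomial(9, 0.57); P(X ≥ 7) = Σ C(9,k) p^k (1−p)^(9−k) over k:
  k=7: C(9,7)·0.57^7·0.43^2 = 0.13013
  k=8: C(9,8)·0.57^8·0.43^1 = 0.04312
  k=9: C(9,9)·0.57^9·0.43^0 = 0.00635
Total = 0.17960

0.180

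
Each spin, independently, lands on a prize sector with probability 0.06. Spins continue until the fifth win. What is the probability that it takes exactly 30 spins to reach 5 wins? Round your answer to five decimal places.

Y = trial on which the fifth success occurs; negative binomial, r=5, p=0.06.
P(Y=30) = C(29,4) · p^5 · (1−p)^25
= 23751 · 7.776e-07 · 0.21291 = 0.0039322

0.00393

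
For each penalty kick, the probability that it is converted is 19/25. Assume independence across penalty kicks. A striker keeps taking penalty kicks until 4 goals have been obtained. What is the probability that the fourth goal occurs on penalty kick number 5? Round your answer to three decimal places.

0.320

Y = trial on which the fourth success occurs; negative binomial, r=4, p=0.76.
P(Y=5) = C(4,3) · p^4 · (1−p)^1
= 4 · 0.33362 · 0.24 = 0.32028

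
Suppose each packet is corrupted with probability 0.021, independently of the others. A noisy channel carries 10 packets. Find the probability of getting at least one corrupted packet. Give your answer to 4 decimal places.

0.1912

P(at least one) = 1 − P(none) = 1 − (1 − 0.021)^10
= 1 − 0.808774 = 0.191226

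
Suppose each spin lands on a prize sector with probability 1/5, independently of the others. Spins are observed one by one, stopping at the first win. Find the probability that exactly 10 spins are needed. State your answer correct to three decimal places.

Geometric (trials to first success), p = 0.20.
P(Y = 10) = (1−p)^9 · p = 0.13422 · 0.20 = 0.02684

0.027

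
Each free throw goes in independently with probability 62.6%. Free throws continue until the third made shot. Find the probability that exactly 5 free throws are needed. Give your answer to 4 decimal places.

0.2059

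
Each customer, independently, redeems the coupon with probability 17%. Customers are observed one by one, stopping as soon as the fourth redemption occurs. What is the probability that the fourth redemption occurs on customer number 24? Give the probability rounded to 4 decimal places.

0.0356

Y = trial on which the fourth success occurs; negative binomial, r=4, p=0.17.
P(Y=24) = C(23,3) · p^4 · (1−p)^20
= 1771 · 0.00083521 · 0.024075 = 0.035610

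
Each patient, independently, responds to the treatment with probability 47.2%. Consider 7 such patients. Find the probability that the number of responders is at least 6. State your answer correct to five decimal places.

0.04609

X ~ Binomial(7, 0.472); P(X ≥ 6) = Σ C(7,k) p^k (1−p)^(7−k) over k:
  k=6: C(7,6)·0.472^6·0.528^1 = 0.0408681
  k=7: C(7,7)·0.472^7·0.528^0 = 0.0052191
Total = 0.0460871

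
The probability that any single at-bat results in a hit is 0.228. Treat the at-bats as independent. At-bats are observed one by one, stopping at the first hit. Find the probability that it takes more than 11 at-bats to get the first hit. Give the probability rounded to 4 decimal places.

0.0580

Y = number of at-bats to the first success; geometric, p = 0.228.
P(Y > 11) = P(first 11 all fail) = (1−p)^11 = 0.058048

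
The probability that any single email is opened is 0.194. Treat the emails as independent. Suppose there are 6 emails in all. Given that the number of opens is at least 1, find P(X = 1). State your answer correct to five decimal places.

X ~ Binomial(6, 0.194). Want P(X=1 | X≥1) = P(X=1) / P(X≥1).
P(X=1) = C(6,1)·0.194^1·0.806^5 = 0.3959389
P(X≥1) = 1 − 0.2741639 = 0.7258361
Ratio = 0.3959389 / 0.7258361 = 0.5454935

0.54549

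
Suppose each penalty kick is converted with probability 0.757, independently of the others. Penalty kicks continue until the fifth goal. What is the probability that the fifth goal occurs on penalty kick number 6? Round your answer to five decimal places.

0.30203

Y = trial on which the fifth success occurs; negative binomial, r=5, p=0.757.
P(Y=6) = C(5,4) · p^5 · (1−p)^1
= 5 · 0.24859 · 0.243 = 0.3020339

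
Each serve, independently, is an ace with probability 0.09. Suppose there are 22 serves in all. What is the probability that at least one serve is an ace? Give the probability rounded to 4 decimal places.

P(at least one) = 1 − P(none) = 1 − (1 − 0.09)^22
= 1 − 0.125577 = 0.874423

0.8744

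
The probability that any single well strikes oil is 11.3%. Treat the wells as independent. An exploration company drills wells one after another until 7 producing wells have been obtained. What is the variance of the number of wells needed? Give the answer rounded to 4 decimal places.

Y = total wells until the seventh success; negative binomial with r=7, p=0.113.
Var(Y) = r(1−p)/p² = 7·0.887 / 0.113² = 486.255776

486.2558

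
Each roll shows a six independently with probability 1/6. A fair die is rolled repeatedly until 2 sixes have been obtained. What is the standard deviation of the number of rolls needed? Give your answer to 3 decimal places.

Y = total rolls until the second success; negative binomial with r=2, p=0.166667.
SD(Y) = √[r(1−p)/p²] = √(60.00000) = 7.74597

7.746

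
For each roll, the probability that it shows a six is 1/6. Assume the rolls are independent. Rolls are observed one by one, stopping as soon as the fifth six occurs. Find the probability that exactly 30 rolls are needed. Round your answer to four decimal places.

Y = trial on which the fifth success occurs; negative binomial, r=5, p=0.166667.
P(Y=30) = C(29,4) · p^5 · (1−p)^25
= 23751 · 0.0001286 · 0.010483 = 0.032018

0.0320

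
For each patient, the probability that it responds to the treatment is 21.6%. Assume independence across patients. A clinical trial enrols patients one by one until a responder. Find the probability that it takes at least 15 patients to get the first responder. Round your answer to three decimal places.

Y = number of patients to the first success; geometric, p = 0.216.
P(Y > 14) = P(first 14 all fail) = (1−p)^14 = 0.03315

0.033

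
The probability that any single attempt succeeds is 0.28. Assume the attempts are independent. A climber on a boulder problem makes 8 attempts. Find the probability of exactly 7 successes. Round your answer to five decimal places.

X ~ Binomial(n=8, p=0.28).
P(X=7) = C(8,7) · p^7 · (1−p)^1
= 8 · 0.00013493 · 0.72 = 0.0007772

0.00078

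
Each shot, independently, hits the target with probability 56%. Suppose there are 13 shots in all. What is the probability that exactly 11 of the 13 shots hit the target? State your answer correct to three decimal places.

X ~ Binomial(n=13, p=0.56).
P(X=11) = C(13,11) · p^11 · (1−p)^2
= 78 · 0.0016985 · 0.1936 = 0.02565

0.026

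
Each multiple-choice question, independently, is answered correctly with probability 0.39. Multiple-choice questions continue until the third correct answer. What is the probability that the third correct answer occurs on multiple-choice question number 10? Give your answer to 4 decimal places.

0.0671

Y = trial on which the third success occurs; negative binomial, r=3, p=0.39.
P(Y=10) = C(9,2) · p^3 · (1−p)^7
= 36 · 0.059319 · 0.031427 = 0.067113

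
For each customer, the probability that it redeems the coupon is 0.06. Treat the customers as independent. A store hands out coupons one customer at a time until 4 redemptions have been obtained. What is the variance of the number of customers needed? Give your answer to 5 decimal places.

1044.44444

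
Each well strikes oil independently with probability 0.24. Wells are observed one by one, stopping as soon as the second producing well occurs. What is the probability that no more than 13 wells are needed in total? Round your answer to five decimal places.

0.85592

Finishing within 13 wells ⇔ at least 2 successes in the first 13. With X ~ Binomial(13, 0.24), P(Y ≤ 13) = 1 − P(X ≤ 1).
  k=0: C(13,0)·0.24^0·0.76^13 = 0.0282213
  k=1: C(13,1)·0.24^1·0.76^12 = 0.1158558
1 − 0.1440771 = 0.8559229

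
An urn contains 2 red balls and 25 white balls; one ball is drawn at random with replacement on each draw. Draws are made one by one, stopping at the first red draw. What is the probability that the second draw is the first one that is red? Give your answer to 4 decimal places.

Geometric (trials to first success), p = 0.074074.
P(Y = 2) = (1−p)^1 · p = 0.92593 · 0.074074 = 0.068587

0.0686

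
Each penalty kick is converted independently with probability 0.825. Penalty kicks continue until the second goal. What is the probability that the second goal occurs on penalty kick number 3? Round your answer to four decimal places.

0.2382

Y = trial on which the second success occurs; negative binomial, r=2, p=0.825.
P(Y=3) = C(2,1) · p^2 · (1−p)^1
= 2 · 0.68063 · 0.175 = 0.238219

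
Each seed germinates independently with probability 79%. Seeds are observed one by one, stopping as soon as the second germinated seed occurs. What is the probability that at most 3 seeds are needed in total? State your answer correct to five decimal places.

0.88622

Finishing within 3 seeds ⇔ at least 2 successes in the first 3. With X ~ Binomial(3, 0.79), P(Y ≤ 3) = 1 − P(X ≤ 1).
  k=0: C(3,0)·0.79^0·0.21^3 = 0.0092610
  k=1: C(3,1)·0.79^1·0.21^2 = 0.1045170
1 − 0.1137780 = 0.8862220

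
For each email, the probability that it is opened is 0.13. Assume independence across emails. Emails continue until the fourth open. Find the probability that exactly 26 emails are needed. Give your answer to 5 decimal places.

0.03068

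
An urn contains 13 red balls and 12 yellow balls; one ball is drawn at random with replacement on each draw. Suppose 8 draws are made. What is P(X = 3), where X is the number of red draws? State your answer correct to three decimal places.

0.201

X ~ Binomial(n=8, p=0.52).
P(X=3) = C(8,3) · p^3 · (1−p)^5
= 56 · 0.14061 · 0.02548 = 0.20063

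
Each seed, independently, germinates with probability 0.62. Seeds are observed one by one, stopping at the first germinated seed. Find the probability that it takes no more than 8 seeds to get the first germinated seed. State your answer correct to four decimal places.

Y = number of seeds to the first success; geometric, p = 0.62.
P(Y ≤ 8) = 1 − (1−p)^8 = 1 − 0.000435 = 0.999565

0.9996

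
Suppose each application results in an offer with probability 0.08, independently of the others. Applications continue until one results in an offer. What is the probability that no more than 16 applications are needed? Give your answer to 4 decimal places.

0.7366

Y = number of applications to the first success; geometric, p = 0.08.
P(Y ≤ 16) = 1 − (1−p)^16 = 1 − 0.263394 = 0.736606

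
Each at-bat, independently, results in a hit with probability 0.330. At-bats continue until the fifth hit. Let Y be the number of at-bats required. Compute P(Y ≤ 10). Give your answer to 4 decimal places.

0.2064

Finishing within 10 at-bats ⇔ at least 5 successes in the first 10. With X ~ Binomial(10, 0.33), P(Y ≤ 10) = 1 − P(X ≤ 4).
  k=0: C(10,0)·0.33^0·0.67^10 = 0.018228
  k=1: C(10,1)·0.33^1·0.67^9 = 0.089782
  k=2: C(10,2)·0.33^2·0.67^8 = 0.198993
  k=3: C(10,3)·0.33^3·0.67^7 = 0.261365
  k=4: C(10,4)·0.33^4·0.67^6 = 0.225281
1 − 0.793649 = 0.206351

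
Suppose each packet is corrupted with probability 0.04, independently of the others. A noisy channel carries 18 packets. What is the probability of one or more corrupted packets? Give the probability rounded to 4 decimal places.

P(at least one) = 1 − P(none) = 1 − (1 − 0.04)^18
= 1 − 0.479603 = 0.520397

0.5204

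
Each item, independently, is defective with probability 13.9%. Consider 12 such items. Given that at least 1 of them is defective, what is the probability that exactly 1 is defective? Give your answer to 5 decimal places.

X ~ Binomial(12, 0.139). Want P(X=1 | X≥1) = P(X=1) / P(X≥1).
P(X=1) = C(12,1)·0.139^1·0.861^11 = 0.3215368
P(X≥1) = 1 − 0.1659731 = 0.8340269
Ratio = 0.3215368 / 0.8340269 = 0.3855233

0.38552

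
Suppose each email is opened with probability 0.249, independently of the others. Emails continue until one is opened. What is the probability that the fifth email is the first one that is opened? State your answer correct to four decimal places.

Geometric (trials to first success), p = 0.249.
P(Y = 5) = (1−p)^4 · p = 0.3181 · 0.249 = 0.079206

0.0792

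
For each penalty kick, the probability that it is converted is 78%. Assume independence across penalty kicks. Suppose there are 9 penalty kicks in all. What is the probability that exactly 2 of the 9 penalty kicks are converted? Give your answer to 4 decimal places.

0.0005

X ~ Binomial(n=9, p=0.78).
P(X=2) = C(9,2) · p^2 · (1−p)^7
= 36 · 0.6084 · 2.4944e-05 = 0.000546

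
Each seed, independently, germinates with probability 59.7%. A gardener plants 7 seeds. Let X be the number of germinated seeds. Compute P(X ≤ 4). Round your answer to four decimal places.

X ~ Binomial(7, 0.597); P(X ≤ 4) = Σ C(7,k) p^k (1−p)^(7−k) over k:
  k=0: C(7,0)·0.597^0·0.403^7 = 0.001726
  k=1: C(7,1)·0.597^1·0.403^6 = 0.017902
  k=2: C(7,2)·0.597^2·0.403^5 = 0.079560
  k=3: C(7,3)·0.597^3·0.403^4 = 0.196432
  k=4: C(7,4)·0.597^4·0.403^3 = 0.290992
Total = 0.586611

0.5866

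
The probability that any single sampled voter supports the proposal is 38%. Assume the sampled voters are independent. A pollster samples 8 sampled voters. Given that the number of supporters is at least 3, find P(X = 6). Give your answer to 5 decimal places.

0.05052

X ~ Binomial(8, 0.38). Want P(X=6 | X≥3) = P(X=6) / P(X≥3).
P(X=6) = C(8,6)·0.38^6·0.62^2 = 0.0324073
P(X≥3) = 1 − 0.0218340 − 0.1070571 − 0.2296547 = 0.6414542
Ratio = 0.0324073 / 0.6414542 = 0.0505216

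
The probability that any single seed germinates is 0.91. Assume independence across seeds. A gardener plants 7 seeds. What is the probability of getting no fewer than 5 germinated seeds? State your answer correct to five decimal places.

0.98067

X ~ Binomial(7, 0.91); P(X ≥ 5) = Σ C(7,k) p^k (1−p)^(7−k) over k:
  k=5: C(7,5)·0.91^5·0.09^2 = 0.1061479
  k=6: C(7,6)·0.91^6·0.09^1 = 0.3577576
  k=7: C(7,7)·0.91^7·0.09^0 = 0.5167610
Total = 0.9806665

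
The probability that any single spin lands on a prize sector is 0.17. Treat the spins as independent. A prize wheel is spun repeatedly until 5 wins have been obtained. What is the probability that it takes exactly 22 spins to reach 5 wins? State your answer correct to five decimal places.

Y = trial on which the fifth success occurs; negative binomial, r=5, p=0.17.
P(Y=22) = C(21,4) · p^5 · (1−p)^17
= 5985 · 0.00014199 · 0.042104 = 0.0357797

0.03578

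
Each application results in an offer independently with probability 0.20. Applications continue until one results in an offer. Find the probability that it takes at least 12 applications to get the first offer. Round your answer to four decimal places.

0.0859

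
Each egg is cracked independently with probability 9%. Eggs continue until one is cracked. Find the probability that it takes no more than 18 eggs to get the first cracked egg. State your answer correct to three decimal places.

Y = number of eggs to the first success; geometric, p = 0.09.
P(Y ≤ 18) = 1 − (1−p)^18 = 1 − 0.18312 = 0.81688

0.817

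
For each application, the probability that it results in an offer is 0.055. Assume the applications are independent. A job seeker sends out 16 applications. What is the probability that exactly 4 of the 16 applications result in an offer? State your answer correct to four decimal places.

X ~ Binomial(n=16, p=0.055).
P(X=4) = C(16,4) · p^4 · (1−p)^12
= 1820 · 9.1506e-06 · 0.5072 = 0.008447

0.0084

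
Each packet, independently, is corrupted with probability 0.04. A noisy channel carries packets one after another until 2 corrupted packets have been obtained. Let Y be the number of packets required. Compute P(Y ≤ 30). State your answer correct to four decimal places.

Finishing within 30 packets ⇔ at least 2 successes in the first 30. With X ~ Binomial(30, 0.04), P(Y ≤ 30) = 1 − P(X ≤ 1).
  k=0: C(30,0)·0.04^0·0.96^30 = 0.293858
  k=1: C(30,1)·0.04^1·0.96^29 = 0.367322
1 − 0.661180 = 0.338820

0.3388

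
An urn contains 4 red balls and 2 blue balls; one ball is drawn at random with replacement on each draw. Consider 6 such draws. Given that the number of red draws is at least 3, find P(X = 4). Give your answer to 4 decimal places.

0.3659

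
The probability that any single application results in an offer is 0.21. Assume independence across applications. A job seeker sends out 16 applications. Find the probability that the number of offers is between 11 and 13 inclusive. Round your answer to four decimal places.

0.0001

X ~ Binomial(16, 0.21); P(11 ≤ X ≤ 13) = Σ C(16,k) p^k (1−p)^(16−k) over k:
  k=11: C(16,11)·0.21^11·0.79^5 = 0.000047
  k=12: C(16,12)·0.21^12·0.79^4 = 0.000005
  k=13: C(16,13)·0.21^13·0.79^3 = 0.000000
Total = 0.000053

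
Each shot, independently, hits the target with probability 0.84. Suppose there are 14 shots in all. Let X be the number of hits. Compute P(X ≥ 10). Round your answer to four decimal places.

X ~ Binomial(14, 0.84); P(X ≥ 10) = Σ C(14,k) p^k (1−p)^(14−k) over k:
  k=10: C(14,10)·0.84^10·0.16^4 = 0.114738
  k=11: C(14,11)·0.84^11·0.16^3 = 0.219045
  k=12: C(14,12)·0.84^12·0.16^2 = 0.287497
  k=13: C(14,13)·0.84^13·0.16^1 = 0.232209
  k=14: C(14,14)·0.84^14·0.16^0 = 0.087078
Total = 0.940567

0.9406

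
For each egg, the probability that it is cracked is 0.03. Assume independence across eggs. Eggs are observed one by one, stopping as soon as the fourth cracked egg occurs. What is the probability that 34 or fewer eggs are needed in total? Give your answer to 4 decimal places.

Finishing within 34 eggs ⇔ at least 4 successes in the first 34. With X ~ Binomial(34, 0.03), P(Y ≤ 34) = 1 − P(X ≤ 3).
  k=0: C(34,0)·0.03^0·0.97^34 = 0.355009
  k=1: C(34,1)·0.03^1·0.97^33 = 0.373308
  k=2: C(34,2)·0.03^2·0.97^32 = 0.190503
  k=3: C(34,3)·0.03^3·0.97^31 = 0.062846
1 − 0.981666 = 0.018334

0.0183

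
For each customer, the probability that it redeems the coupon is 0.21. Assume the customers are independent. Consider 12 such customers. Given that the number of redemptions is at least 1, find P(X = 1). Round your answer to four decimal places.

X ~ Binomial(12, 0.21). Want P(X=1 | X≥1) = P(X=1) / P(X≥1).
P(X=1) = C(12,1)·0.21^1·0.79^11 = 0.188494
P(X≥1) = 1 − 0.059092 = 0.940908
Ratio = 0.188494 / 0.940908 = 0.200332

0.2003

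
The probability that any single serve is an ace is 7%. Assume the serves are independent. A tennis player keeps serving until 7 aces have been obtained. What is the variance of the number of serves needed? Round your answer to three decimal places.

1328.571

Y = total serves until the seventh success; negative binomial with r=7, p=0.07.
Var(Y) = r(1−p)/p² = 7·0.93 / 0.07² = 1328.57143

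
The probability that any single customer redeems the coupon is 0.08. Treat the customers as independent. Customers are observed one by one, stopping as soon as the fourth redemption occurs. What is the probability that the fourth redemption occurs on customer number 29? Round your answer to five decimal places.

0.01669

Y = trial on which the fourth success occurs; negative binomial, r=4, p=0.08.
P(Y=29) = C(28,3) · p^4 · (1−p)^25
= 3276 · 4.096e-05 · 0.12436 = 0.0166878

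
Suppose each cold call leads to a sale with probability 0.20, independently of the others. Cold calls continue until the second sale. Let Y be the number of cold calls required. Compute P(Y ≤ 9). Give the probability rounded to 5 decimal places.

0.56379

Finishing within 9 cold calls ⇔ at least 2 successes in the first 9. With X ~ Binomial(9, 0.20), P(Y ≤ 9) = 1 − P(X ≤ 1).
  k=0: C(9,0)·0.20^0·0.80^9 = 0.1342177
  k=1: C(9,1)·0.20^1·0.80^8 = 0.3019899
1 − 0.4362076 = 0.5637924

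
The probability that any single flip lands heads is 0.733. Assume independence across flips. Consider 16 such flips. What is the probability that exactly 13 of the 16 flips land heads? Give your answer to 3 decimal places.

X ~ Binomial(n=16, p=0.733).
P(X=13) = C(16,13) · p^13 · (1−p)^3
= 560 · 0.017634 · 0.019034 = 0.18796

0.188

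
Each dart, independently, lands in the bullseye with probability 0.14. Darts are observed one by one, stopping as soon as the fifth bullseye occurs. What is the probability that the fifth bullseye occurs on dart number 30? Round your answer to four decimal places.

0.0294

Y = trial on which the fifth success occurs; negative binomial, r=5, p=0.14.
P(Y=30) = C(29,4) · p^5 · (1−p)^25
= 23751 · 5.3782e-05 · 0.023039 = 0.029430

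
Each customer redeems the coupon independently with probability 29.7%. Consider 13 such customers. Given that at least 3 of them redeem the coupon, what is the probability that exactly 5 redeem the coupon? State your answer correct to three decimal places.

X ~ Binomial(13, 0.297). Want P(X=5 | X≥3) = P(X=5) / P(X≥3).
P(X=5) = C(13,5)·0.297^5·0.703^8 = 0.17742
P(X≥3) = 1 − 0.01024 − 0.05626 − 0.14260 = 0.79090
Ratio = 0.17742 / 0.79090 = 0.22433

0.224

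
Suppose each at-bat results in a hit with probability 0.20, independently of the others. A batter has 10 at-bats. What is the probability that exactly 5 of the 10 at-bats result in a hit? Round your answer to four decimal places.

X ~ Binomial(n=10, p=0.20).
P(X=5) = C(10,5) · p^5 · (1−p)^5
= 252 · 0.00032 · 0.32768 = 0.026424

0.0264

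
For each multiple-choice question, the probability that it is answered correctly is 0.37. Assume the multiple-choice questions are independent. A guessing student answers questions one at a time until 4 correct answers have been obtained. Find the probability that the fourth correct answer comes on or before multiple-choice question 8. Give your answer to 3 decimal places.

0.337

Finishing within 8 multiple-choice questions ⇔ at least 4 successes in the first 8. With X ~ Binomial(8, 0.37), P(Y ≤ 8) = 1 − P(X ≤ 3).
  k=0: C(8,0)·0.37^0·0.63^8 = 0.02482
  k=1: C(8,1)·0.37^1·0.63^7 = 0.11659
  k=2: C(8,2)·0.37^2·0.63^6 = 0.23967
  k=3: C(8,3)·0.37^3·0.63^5 = 0.28151
1 − 0.66259 = 0.33741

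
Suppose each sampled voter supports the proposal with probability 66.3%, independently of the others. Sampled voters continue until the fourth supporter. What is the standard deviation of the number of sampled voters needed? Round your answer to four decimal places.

Y = total sampled voters until the fourth success; negative binomial with r=4, p=0.663.
SD(Y) = √[r(1−p)/p²] = √(3.066640) = 1.751183

1.7512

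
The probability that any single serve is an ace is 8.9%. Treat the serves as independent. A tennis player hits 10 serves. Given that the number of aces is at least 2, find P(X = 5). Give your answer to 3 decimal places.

X ~ Binomial(10, 0.089). Want P(X=5 | X≥2) = P(X=5) / P(X≥2).
P(X=5) = C(10,5)·0.089^5·0.911^5 = 0.00088
P(X≥2) = 1 − 0.39372 − 0.38464 = 0.22164
Ratio = 0.00088 / 0.22164 = 0.00398

0.004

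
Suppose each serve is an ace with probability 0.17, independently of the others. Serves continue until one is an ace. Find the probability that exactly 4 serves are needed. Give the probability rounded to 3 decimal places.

0.097

Geometric (trials to first success), p = 0.17.
P(Y = 4) = (1−p)^3 · p = 0.57179 · 0.17 = 0.09720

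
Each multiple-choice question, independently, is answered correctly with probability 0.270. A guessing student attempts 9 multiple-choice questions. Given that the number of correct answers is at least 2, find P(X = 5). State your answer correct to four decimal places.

X ~ Binomial(9, 0.27). Want P(X=5 | X≥2) = P(X=5) / P(X≥2).
P(X=5) = C(9,5)·0.27^5·0.73^4 = 0.051343
P(X≥2) = 1 − 0.058872 − 0.195970 = 0.745159
Ratio = 0.051343 / 0.745159 = 0.068902

0.0689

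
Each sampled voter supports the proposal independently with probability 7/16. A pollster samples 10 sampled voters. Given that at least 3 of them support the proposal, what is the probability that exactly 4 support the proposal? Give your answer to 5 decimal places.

X ~ Binomial(10, 0.4375). Want P(X=4 | X≥3) = P(X=4) / P(X≥3).
P(X=4) = C(10,4)·0.4375^4·0.5625^6 = 0.2437063
P(X≥3) = 1 − 0.0031712 − 0.0246650 − 0.0863274 = 0.8858364
Ratio = 0.2437063 / 0.8858364 = 0.2751143

0.27511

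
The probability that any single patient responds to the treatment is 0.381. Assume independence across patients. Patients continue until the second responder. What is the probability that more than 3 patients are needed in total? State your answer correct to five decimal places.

0.67513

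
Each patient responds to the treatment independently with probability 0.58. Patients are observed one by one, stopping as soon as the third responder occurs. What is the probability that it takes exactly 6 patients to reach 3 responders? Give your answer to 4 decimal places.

Y = trial on which the third success occurs; negative binomial, r=3, p=0.58.
P(Y=6) = C(5,2) · p^3 · (1−p)^3
= 10 · 0.19511 · 0.074088 = 0.144555

0.1446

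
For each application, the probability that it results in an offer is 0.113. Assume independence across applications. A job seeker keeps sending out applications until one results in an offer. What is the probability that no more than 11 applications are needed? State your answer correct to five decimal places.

Y = number of applications to the first success; geometric, p = 0.113.
P(Y ≤ 11) = 1 − (1−p)^11 = 1 − 0.2673990 = 0.7326010

0.73260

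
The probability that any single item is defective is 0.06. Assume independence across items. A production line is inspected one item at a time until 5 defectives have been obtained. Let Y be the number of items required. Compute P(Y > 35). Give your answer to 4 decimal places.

Needing more than 35 items ⇔ fewer than 5 successes in the first 35. With X ~ Binomial(35, 0.06), P(Y > 35) = P(X ≤ 4).
  k=0: C(35,0)·0.06^0·0.94^35 = 0.114677
  k=1: C(35,1)·0.06^1·0.94^34 = 0.256192
  k=2: C(35,2)·0.06^2·0.94^33 = 0.277996
  k=3: C(35,3)·0.06^3·0.94^32 = 0.195189
  k=4: C(35,4)·0.06^4·0.94^31 = 0.099671
P(X ≤ 4) = 0.943725

0.9437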